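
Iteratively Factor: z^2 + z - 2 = (z - 1)*(z + 2)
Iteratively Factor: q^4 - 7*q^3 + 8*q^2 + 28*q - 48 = (q - 4)*(q^3 - 3*q^2 - 4*q + 12) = (q - 4)*(q - 2)*(q^2 - q - 6) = (q - 4)*(q - 3)*(q - 2)*(q + 2)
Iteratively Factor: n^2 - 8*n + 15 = (n - 5)*(n - 3)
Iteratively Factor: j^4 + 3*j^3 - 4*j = (j)*(j^3 + 3*j^2 - 4) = j*(j + 2)*(j^2 + j - 2) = j*(j - 1)*(j + 2)*(j + 2)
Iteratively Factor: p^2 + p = (p)*(p + 1)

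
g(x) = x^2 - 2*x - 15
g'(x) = 2*x - 2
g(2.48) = -13.81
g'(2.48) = 2.96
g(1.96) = -15.08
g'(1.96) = 1.92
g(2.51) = -13.72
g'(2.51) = 3.02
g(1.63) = -15.60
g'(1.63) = 1.26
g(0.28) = -15.48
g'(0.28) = -1.44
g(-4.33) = 12.41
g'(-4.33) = -10.66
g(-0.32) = -14.26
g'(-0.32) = -2.64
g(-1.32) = -10.62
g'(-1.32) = -4.64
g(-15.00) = 240.00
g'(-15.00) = -32.00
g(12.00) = 105.00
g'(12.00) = 22.00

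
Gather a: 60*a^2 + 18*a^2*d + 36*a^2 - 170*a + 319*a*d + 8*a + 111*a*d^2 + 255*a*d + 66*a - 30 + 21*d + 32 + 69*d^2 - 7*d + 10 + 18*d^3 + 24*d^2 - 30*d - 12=a^2*(18*d + 96) + a*(111*d^2 + 574*d - 96) + 18*d^3 + 93*d^2 - 16*d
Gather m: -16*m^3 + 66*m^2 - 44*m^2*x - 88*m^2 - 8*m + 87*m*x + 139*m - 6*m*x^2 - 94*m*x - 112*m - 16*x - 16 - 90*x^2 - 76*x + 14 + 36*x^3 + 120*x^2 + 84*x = -16*m^3 + m^2*(-44*x - 22) + m*(-6*x^2 - 7*x + 19) + 36*x^3 + 30*x^2 - 8*x - 2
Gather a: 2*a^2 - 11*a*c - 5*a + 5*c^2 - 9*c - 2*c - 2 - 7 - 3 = 2*a^2 + a*(-11*c - 5) + 5*c^2 - 11*c - 12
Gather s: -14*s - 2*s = -16*s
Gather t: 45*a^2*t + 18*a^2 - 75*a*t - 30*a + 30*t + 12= 18*a^2 - 30*a + t*(45*a^2 - 75*a + 30) + 12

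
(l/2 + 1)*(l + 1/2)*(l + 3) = l^3/2 + 11*l^2/4 + 17*l/4 + 3/2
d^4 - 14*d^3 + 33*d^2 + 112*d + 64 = (d - 8)^2*(d + 1)^2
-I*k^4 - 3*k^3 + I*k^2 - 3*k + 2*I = (k - 2*I)*(k - I)^2*(-I*k + 1)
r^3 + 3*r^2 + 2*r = r*(r + 1)*(r + 2)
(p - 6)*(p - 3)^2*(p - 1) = p^4 - 13*p^3 + 57*p^2 - 99*p + 54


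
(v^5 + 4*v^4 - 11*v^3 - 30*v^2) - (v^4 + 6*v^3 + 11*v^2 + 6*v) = v^5 + 3*v^4 - 17*v^3 - 41*v^2 - 6*v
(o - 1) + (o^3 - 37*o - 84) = o^3 - 36*o - 85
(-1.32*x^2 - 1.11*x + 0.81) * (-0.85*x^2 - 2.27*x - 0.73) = 1.122*x^4 + 3.9399*x^3 + 2.7948*x^2 - 1.0284*x - 0.5913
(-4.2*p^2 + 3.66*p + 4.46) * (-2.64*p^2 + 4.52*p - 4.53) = 11.088*p^4 - 28.6464*p^3 + 23.7948*p^2 + 3.5794*p - 20.2038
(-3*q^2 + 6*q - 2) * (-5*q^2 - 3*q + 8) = 15*q^4 - 21*q^3 - 32*q^2 + 54*q - 16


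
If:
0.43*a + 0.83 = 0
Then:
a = -1.93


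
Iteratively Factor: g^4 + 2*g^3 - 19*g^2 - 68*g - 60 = (g + 2)*(g^3 - 19*g - 30) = (g - 5)*(g + 2)*(g^2 + 5*g + 6) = (g - 5)*(g + 2)^2*(g + 3)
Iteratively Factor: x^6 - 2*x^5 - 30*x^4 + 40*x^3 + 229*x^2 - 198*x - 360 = (x - 5)*(x^5 + 3*x^4 - 15*x^3 - 35*x^2 + 54*x + 72) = (x - 5)*(x + 4)*(x^4 - x^3 - 11*x^2 + 9*x + 18) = (x - 5)*(x + 1)*(x + 4)*(x^3 - 2*x^2 - 9*x + 18) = (x - 5)*(x - 3)*(x + 1)*(x + 4)*(x^2 + x - 6) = (x - 5)*(x - 3)*(x - 2)*(x + 1)*(x + 4)*(x + 3)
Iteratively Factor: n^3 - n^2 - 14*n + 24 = (n - 3)*(n^2 + 2*n - 8) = (n - 3)*(n - 2)*(n + 4)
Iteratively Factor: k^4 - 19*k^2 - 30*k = (k)*(k^3 - 19*k - 30) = k*(k + 3)*(k^2 - 3*k - 10) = k*(k + 2)*(k + 3)*(k - 5)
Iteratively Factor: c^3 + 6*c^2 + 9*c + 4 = (c + 1)*(c^2 + 5*c + 4) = (c + 1)^2*(c + 4)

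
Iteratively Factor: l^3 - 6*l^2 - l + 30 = (l - 5)*(l^2 - l - 6) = (l - 5)*(l - 3)*(l + 2)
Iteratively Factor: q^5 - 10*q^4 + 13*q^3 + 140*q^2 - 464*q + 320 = (q - 4)*(q^4 - 6*q^3 - 11*q^2 + 96*q - 80) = (q - 4)^2*(q^3 - 2*q^2 - 19*q + 20) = (q - 4)^2*(q + 4)*(q^2 - 6*q + 5) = (q - 4)^2*(q - 1)*(q + 4)*(q - 5)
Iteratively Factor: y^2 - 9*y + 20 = (y - 4)*(y - 5)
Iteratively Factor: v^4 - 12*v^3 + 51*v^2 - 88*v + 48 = (v - 1)*(v^3 - 11*v^2 + 40*v - 48) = (v - 4)*(v - 1)*(v^2 - 7*v + 12) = (v - 4)*(v - 3)*(v - 1)*(v - 4)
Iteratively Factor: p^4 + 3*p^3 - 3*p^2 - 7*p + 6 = (p + 3)*(p^3 - 3*p + 2) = (p - 1)*(p + 3)*(p^2 + p - 2) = (p - 1)^2*(p + 3)*(p + 2)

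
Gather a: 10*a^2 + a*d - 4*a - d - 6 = 10*a^2 + a*(d - 4) - d - 6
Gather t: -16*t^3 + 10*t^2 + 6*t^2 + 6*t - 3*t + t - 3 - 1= -16*t^3 + 16*t^2 + 4*t - 4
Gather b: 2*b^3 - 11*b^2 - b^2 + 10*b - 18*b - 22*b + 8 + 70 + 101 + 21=2*b^3 - 12*b^2 - 30*b + 200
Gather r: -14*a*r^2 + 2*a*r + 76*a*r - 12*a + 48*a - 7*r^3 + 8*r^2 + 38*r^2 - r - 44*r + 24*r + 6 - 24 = 36*a - 7*r^3 + r^2*(46 - 14*a) + r*(78*a - 21) - 18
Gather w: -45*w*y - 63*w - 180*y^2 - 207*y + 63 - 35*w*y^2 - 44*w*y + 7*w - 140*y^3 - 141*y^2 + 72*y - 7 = w*(-35*y^2 - 89*y - 56) - 140*y^3 - 321*y^2 - 135*y + 56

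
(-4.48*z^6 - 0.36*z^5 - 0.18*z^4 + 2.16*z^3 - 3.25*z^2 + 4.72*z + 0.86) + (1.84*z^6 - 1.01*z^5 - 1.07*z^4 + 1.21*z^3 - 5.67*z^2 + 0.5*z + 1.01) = -2.64*z^6 - 1.37*z^5 - 1.25*z^4 + 3.37*z^3 - 8.92*z^2 + 5.22*z + 1.87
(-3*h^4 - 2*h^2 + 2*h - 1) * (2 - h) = 3*h^5 - 6*h^4 + 2*h^3 - 6*h^2 + 5*h - 2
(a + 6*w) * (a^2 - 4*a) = a^3 + 6*a^2*w - 4*a^2 - 24*a*w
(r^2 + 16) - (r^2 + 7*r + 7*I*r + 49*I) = -7*r - 7*I*r + 16 - 49*I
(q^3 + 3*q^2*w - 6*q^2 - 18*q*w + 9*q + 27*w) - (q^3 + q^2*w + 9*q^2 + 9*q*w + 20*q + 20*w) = 2*q^2*w - 15*q^2 - 27*q*w - 11*q + 7*w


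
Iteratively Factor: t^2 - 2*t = (t)*(t - 2)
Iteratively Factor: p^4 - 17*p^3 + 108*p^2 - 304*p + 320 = (p - 4)*(p^3 - 13*p^2 + 56*p - 80) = (p - 5)*(p - 4)*(p^2 - 8*p + 16) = (p - 5)*(p - 4)^2*(p - 4)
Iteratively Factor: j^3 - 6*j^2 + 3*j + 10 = (j - 2)*(j^2 - 4*j - 5) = (j - 5)*(j - 2)*(j + 1)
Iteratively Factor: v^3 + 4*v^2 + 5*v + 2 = (v + 1)*(v^2 + 3*v + 2) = (v + 1)^2*(v + 2)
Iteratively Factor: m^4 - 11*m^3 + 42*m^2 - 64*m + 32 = (m - 4)*(m^3 - 7*m^2 + 14*m - 8) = (m - 4)^2*(m^2 - 3*m + 2) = (m - 4)^2*(m - 2)*(m - 1)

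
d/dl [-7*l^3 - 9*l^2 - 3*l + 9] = -21*l^2 - 18*l - 3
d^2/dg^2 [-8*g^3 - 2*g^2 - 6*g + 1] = -48*g - 4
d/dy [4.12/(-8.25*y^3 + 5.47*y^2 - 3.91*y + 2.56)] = (101.97*y^2 - 45.0728*y + 16.1092)/(8.25*y^3 - 5.47*y^2 + 3.91*y - 2.56)^2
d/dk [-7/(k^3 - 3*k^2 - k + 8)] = 7*(3*k^2 - 6*k - 1)/(k^3 - 3*k^2 - k + 8)^2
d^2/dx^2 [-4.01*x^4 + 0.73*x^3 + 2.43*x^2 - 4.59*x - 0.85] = -48.12*x^2 + 4.38*x + 4.86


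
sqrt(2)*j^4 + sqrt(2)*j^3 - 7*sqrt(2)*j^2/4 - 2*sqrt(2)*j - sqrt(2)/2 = (j + 1/2)*(j - sqrt(2))*(j + sqrt(2))*(sqrt(2)*j + sqrt(2)/2)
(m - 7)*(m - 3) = m^2 - 10*m + 21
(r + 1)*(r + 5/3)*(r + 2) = r^3 + 14*r^2/3 + 7*r + 10/3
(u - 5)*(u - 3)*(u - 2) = u^3 - 10*u^2 + 31*u - 30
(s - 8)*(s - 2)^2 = s^3 - 12*s^2 + 36*s - 32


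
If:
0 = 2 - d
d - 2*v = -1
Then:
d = 2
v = 3/2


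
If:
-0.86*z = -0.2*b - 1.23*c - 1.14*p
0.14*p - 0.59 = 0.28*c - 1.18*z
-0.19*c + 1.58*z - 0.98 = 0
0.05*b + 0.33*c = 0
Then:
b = -11.97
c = 1.81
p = 0.78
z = 0.84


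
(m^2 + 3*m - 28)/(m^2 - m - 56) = (m - 4)/(m - 8)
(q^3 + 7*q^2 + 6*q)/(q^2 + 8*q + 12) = q*(q + 1)/(q + 2)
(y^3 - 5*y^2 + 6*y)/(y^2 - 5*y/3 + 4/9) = 9*y*(y^2 - 5*y + 6)/(9*y^2 - 15*y + 4)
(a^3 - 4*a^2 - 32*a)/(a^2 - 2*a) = (a^2 - 4*a - 32)/(a - 2)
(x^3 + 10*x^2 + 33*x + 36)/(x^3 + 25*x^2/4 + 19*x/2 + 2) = 4*(x^2 + 6*x + 9)/(4*x^2 + 9*x + 2)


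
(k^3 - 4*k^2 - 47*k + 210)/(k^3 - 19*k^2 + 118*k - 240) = (k + 7)/(k - 8)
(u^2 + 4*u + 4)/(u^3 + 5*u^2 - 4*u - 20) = (u + 2)/(u^2 + 3*u - 10)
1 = 1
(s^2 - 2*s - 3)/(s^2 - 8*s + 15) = (s + 1)/(s - 5)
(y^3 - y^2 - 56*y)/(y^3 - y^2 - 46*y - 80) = y*(y + 7)/(y^2 + 7*y + 10)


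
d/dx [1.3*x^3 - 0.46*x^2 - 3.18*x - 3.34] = 3.9*x^2 - 0.92*x - 3.18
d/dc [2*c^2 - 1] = 4*c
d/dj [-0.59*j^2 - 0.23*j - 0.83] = -1.18*j - 0.23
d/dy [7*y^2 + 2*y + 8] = 14*y + 2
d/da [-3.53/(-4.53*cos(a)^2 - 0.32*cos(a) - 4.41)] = (31.9818*cos(a) + 1.1296)*sin(a)/(4.53*cos(a)^2 + 0.32*cos(a) + 4.41)^2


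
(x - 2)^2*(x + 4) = x^3 - 12*x + 16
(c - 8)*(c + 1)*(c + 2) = c^3 - 5*c^2 - 22*c - 16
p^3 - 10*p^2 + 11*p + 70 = (p - 7)*(p - 5)*(p + 2)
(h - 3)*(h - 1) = h^2 - 4*h + 3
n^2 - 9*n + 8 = (n - 8)*(n - 1)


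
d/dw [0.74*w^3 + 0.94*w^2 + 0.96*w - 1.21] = 2.22*w^2 + 1.88*w + 0.96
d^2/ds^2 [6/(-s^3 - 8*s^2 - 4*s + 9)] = 12*((3*s + 8)*(s^3 + 8*s^2 + 4*s - 9) - (3*s^2 + 16*s + 4)^2)/(s^3 + 8*s^2 + 4*s - 9)^3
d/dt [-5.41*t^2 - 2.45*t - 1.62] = -10.82*t - 2.45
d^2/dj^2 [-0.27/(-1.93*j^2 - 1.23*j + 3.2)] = (-2.011446*j^2 - 1.281906*j + 0.27*(3.86*j + 1.23)*(7.72*j + 2.46) + 3.33504)/(1.93*j^2 + 1.23*j - 3.2)^3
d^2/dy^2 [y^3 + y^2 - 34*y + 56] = 6*y + 2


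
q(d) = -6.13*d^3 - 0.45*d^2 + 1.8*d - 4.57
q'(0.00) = 1.80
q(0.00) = -4.57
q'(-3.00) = -161.01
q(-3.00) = 151.49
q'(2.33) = -100.13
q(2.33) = -80.36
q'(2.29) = -96.70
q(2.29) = -76.42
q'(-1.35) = -30.50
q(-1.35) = 7.26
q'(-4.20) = -318.82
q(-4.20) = 434.09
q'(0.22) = 0.71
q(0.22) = -4.26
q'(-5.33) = -515.84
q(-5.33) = 901.25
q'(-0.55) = -3.27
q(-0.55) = -4.68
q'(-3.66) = -241.25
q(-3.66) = 283.35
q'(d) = -18.39*d^2 - 0.9*d + 1.8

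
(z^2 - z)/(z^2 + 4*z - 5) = z/(z + 5)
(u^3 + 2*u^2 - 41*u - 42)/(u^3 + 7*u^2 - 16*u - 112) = (u^2 - 5*u - 6)/(u^2 - 16)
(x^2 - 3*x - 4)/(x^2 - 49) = (x^2 - 3*x - 4)/(x^2 - 49)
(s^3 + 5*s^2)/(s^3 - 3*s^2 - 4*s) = s*(s + 5)/(s^2 - 3*s - 4)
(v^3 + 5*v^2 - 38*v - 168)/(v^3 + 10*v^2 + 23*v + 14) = (v^2 - 2*v - 24)/(v^2 + 3*v + 2)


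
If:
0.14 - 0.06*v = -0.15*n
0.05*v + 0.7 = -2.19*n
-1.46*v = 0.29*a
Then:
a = -7.31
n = -0.35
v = 1.45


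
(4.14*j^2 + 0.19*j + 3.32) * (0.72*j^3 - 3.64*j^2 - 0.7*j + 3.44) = 2.9808*j^5 - 14.9328*j^4 - 1.1992*j^3 + 2.0238*j^2 - 1.6704*j + 11.4208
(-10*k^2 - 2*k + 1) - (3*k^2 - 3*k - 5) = -13*k^2 + k + 6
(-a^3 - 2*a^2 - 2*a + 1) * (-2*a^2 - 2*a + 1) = 2*a^5 + 6*a^4 + 7*a^3 - 4*a + 1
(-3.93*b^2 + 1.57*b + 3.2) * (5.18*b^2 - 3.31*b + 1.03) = -20.3574*b^4 + 21.1409*b^3 + 7.3314*b^2 - 8.9749*b + 3.296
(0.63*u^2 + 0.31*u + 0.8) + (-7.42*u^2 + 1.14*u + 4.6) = -6.79*u^2 + 1.45*u + 5.4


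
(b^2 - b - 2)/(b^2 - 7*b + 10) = (b + 1)/(b - 5)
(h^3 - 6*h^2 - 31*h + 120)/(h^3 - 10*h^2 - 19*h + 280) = (h - 3)/(h - 7)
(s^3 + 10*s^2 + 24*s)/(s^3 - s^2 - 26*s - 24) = s*(s + 6)/(s^2 - 5*s - 6)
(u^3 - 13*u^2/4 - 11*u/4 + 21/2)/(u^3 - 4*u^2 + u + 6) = (u + 7/4)/(u + 1)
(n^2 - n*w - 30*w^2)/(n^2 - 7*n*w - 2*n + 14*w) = (n^2 - n*w - 30*w^2)/(n^2 - 7*n*w - 2*n + 14*w)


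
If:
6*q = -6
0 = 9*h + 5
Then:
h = -5/9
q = -1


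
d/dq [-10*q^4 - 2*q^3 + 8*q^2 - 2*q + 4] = -40*q^3 - 6*q^2 + 16*q - 2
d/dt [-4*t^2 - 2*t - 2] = -8*t - 2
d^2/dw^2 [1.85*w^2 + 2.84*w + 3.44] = 3.70000000000000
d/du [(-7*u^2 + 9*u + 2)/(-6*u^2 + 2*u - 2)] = (20*u^2 + 26*u - 11)/(2*(9*u^4 - 6*u^3 + 7*u^2 - 2*u + 1))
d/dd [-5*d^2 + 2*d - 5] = 2 - 10*d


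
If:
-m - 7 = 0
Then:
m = -7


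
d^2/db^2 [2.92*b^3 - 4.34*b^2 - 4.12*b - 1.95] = 17.52*b - 8.68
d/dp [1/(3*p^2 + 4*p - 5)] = 2*(-3*p - 2)/(3*p^2 + 4*p - 5)^2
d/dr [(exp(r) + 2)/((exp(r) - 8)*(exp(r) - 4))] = (-exp(2*r) - 4*exp(r) + 56)*exp(r)/(exp(4*r) - 24*exp(3*r) + 208*exp(2*r) - 768*exp(r) + 1024)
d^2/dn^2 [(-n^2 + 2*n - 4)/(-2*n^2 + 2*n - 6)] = (-n^3 + 3*n^2 + 6*n - 5)/(n^6 - 3*n^5 + 12*n^4 - 19*n^3 + 36*n^2 - 27*n + 27)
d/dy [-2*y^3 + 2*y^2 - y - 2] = -6*y^2 + 4*y - 1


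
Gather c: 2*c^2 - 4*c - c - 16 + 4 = 2*c^2 - 5*c - 12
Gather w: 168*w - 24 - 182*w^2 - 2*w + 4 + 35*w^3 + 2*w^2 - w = 35*w^3 - 180*w^2 + 165*w - 20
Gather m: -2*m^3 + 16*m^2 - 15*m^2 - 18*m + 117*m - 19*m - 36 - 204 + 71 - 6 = -2*m^3 + m^2 + 80*m - 175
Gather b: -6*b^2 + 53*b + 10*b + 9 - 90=-6*b^2 + 63*b - 81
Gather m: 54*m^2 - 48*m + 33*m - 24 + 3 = 54*m^2 - 15*m - 21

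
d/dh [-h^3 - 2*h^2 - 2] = h*(-3*h - 4)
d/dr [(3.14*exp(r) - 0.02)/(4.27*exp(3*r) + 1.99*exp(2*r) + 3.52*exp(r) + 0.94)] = (-26.8156*exp(3*r) - 5.9924*exp(2*r) + 0.0795999999999992*exp(r) + 3.022)*exp(r)/(18.2329*exp(6*r) + 16.9946*exp(5*r) + 34.0209*exp(4*r) + 22.0372*exp(3*r) + 16.1316*exp(2*r) + 6.6176*exp(r) + 0.8836)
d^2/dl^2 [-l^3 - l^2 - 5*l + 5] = -6*l - 2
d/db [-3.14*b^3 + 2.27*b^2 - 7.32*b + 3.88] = -9.42*b^2 + 4.54*b - 7.32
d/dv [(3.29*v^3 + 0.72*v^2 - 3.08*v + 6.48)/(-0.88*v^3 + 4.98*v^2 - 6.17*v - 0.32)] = (17.0178*v^4 - 46.0194*v^3 + 24.8448*v^2 - 65.0016*v + 40.9672)/(0.7744*v^6 - 8.7648*v^5 + 35.6596*v^4 - 60.89*v^3 + 34.8817*v^2 + 3.9488*v + 0.1024)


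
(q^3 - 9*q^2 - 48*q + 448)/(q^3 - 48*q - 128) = (q^2 - q - 56)/(q^2 + 8*q + 16)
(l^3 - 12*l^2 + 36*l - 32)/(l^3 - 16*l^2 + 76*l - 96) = (l - 2)/(l - 6)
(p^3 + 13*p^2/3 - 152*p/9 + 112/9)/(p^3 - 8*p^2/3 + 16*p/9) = (p + 7)/p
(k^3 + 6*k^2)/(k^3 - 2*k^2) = (k + 6)/(k - 2)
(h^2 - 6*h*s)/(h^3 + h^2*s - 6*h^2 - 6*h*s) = (h - 6*s)/(h^2 + h*s - 6*h - 6*s)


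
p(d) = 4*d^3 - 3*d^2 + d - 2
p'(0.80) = 3.88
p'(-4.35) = 254.17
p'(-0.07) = 1.48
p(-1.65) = -29.79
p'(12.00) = 1657.00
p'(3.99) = 168.10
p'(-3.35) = 155.77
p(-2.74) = -109.55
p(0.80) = -1.07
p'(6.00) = 397.00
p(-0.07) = -2.09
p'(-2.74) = 107.53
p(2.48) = 43.04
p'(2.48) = 59.92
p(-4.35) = -392.37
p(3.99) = 208.31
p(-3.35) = -189.40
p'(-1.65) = 43.57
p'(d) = 12*d^2 - 6*d + 1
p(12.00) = 6490.00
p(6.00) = 760.00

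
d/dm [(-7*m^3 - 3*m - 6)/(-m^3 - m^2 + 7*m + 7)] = (7*m^4 - 104*m^3 - 168*m^2 - 12*m + 21)/(m^6 + 2*m^5 - 13*m^4 - 28*m^3 + 35*m^2 + 98*m + 49)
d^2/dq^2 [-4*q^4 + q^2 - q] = 2 - 48*q^2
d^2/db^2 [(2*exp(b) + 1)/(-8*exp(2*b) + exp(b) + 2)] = (-128*exp(4*b) - 272*exp(3*b) - 168*exp(2*b) - 61*exp(b) - 6)*exp(b)/(512*exp(6*b) - 192*exp(5*b) - 360*exp(4*b) + 95*exp(3*b) + 90*exp(2*b) - 12*exp(b) - 8)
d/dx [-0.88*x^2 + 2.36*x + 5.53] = 2.36 - 1.76*x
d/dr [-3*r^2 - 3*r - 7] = -6*r - 3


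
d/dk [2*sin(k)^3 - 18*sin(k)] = 6*(sin(k)^2 - 3)*cos(k)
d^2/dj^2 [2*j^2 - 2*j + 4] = 4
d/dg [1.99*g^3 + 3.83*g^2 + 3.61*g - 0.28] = 5.97*g^2 + 7.66*g + 3.61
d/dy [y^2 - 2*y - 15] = 2*y - 2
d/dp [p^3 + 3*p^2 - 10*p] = 3*p^2 + 6*p - 10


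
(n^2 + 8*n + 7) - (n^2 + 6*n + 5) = 2*n + 2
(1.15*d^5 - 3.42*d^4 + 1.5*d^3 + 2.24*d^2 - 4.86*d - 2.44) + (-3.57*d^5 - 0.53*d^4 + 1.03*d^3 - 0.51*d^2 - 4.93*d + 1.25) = -2.42*d^5 - 3.95*d^4 + 2.53*d^3 + 1.73*d^2 - 9.79*d - 1.19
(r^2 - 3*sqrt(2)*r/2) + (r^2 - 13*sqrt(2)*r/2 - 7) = 2*r^2 - 8*sqrt(2)*r - 7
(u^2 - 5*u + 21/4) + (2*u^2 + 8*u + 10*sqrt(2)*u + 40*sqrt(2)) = 3*u^2 + 3*u + 10*sqrt(2)*u + 21/4 + 40*sqrt(2)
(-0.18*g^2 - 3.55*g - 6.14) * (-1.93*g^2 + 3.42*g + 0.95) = 0.3474*g^4 + 6.2359*g^3 - 0.4618*g^2 - 24.3713*g - 5.833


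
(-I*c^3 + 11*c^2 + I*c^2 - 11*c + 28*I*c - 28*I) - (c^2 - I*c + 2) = -I*c^3 + 10*c^2 + I*c^2 - 11*c + 29*I*c - 2 - 28*I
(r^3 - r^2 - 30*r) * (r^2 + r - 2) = r^5 - 33*r^3 - 28*r^2 + 60*r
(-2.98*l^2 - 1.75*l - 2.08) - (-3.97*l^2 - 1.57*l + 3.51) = 0.99*l^2 - 0.18*l - 5.59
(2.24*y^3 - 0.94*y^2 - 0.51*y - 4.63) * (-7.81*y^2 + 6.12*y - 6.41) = -17.4944*y^5 + 21.0502*y^4 - 16.1281*y^3 + 39.0645*y^2 - 25.0665*y + 29.6783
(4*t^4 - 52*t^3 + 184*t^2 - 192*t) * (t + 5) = 4*t^5 - 32*t^4 - 76*t^3 + 728*t^2 - 960*t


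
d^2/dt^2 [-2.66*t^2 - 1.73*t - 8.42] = -5.32000000000000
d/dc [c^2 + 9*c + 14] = 2*c + 9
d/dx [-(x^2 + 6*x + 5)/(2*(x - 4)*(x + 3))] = (7*x^2 + 34*x + 67)/(2*(x^4 - 2*x^3 - 23*x^2 + 24*x + 144))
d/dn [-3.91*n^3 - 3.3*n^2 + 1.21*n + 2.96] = -11.73*n^2 - 6.6*n + 1.21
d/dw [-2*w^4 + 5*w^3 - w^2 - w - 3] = -8*w^3 + 15*w^2 - 2*w - 1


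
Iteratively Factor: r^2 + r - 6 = (r - 2)*(r + 3)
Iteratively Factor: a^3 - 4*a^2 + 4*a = (a)*(a^2 - 4*a + 4) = a*(a - 2)*(a - 2)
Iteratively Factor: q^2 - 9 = (q - 3)*(q + 3)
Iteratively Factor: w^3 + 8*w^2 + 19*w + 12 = (w + 4)*(w^2 + 4*w + 3) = (w + 3)*(w + 4)*(w + 1)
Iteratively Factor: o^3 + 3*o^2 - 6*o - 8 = (o + 4)*(o^2 - o - 2) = (o + 1)*(o + 4)*(o - 2)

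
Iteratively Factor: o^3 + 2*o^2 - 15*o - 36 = (o + 3)*(o^2 - o - 12) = (o - 4)*(o + 3)*(o + 3)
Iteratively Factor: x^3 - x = (x + 1)*(x^2 - x) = (x - 1)*(x + 1)*(x)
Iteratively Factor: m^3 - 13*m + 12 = (m + 4)*(m^2 - 4*m + 3) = (m - 3)*(m + 4)*(m - 1)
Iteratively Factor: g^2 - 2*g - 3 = (g + 1)*(g - 3)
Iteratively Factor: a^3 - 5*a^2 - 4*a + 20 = (a + 2)*(a^2 - 7*a + 10) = (a - 5)*(a + 2)*(a - 2)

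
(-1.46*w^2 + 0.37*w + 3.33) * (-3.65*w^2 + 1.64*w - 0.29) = 5.329*w^4 - 3.7449*w^3 - 11.1243*w^2 + 5.3539*w - 0.9657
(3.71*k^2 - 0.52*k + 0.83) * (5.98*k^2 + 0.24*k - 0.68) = 22.1858*k^4 - 2.2192*k^3 + 2.3158*k^2 + 0.5528*k - 0.5644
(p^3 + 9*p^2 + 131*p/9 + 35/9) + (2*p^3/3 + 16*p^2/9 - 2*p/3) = 5*p^3/3 + 97*p^2/9 + 125*p/9 + 35/9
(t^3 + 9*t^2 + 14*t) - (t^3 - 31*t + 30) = 9*t^2 + 45*t - 30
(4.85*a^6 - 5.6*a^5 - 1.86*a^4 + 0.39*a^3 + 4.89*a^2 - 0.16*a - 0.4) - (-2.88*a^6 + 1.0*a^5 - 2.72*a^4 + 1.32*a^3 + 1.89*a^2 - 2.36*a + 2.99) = 7.73*a^6 - 6.6*a^5 + 0.86*a^4 - 0.93*a^3 + 3.0*a^2 + 2.2*a - 3.39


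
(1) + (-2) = -1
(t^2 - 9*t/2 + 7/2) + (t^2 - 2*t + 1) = 2*t^2 - 13*t/2 + 9/2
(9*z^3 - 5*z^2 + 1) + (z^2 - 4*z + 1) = 9*z^3 - 4*z^2 - 4*z + 2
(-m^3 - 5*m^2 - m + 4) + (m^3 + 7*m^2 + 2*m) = 2*m^2 + m + 4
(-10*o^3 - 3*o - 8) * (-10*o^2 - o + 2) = 100*o^5 + 10*o^4 + 10*o^3 + 83*o^2 + 2*o - 16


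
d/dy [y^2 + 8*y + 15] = 2*y + 8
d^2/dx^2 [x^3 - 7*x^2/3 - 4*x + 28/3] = 6*x - 14/3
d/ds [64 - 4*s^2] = -8*s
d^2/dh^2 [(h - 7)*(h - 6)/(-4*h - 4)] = -28/(h^3 + 3*h^2 + 3*h + 1)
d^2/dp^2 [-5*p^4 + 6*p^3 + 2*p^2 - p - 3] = -60*p^2 + 36*p + 4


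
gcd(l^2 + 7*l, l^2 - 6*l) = l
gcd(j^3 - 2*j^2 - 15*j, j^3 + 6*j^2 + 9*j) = j^2 + 3*j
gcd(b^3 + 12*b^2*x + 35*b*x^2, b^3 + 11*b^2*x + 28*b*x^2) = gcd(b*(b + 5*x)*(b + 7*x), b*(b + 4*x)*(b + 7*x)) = b^2 + 7*b*x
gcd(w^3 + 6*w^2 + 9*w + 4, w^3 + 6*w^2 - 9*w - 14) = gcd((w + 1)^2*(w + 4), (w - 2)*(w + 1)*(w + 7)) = w + 1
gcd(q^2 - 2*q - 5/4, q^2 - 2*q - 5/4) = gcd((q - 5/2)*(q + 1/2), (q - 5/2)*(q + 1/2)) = q^2 - 2*q - 5/4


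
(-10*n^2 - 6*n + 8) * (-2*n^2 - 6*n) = 20*n^4 + 72*n^3 + 20*n^2 - 48*n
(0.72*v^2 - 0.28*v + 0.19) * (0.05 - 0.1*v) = -0.072*v^3 + 0.064*v^2 - 0.033*v + 0.0095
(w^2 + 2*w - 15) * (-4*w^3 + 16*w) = -4*w^5 - 8*w^4 + 76*w^3 + 32*w^2 - 240*w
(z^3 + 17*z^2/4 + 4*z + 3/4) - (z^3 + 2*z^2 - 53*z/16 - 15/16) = 9*z^2/4 + 117*z/16 + 27/16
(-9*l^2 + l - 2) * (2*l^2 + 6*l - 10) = -18*l^4 - 52*l^3 + 92*l^2 - 22*l + 20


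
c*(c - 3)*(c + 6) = c^3 + 3*c^2 - 18*c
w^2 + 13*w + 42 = (w + 6)*(w + 7)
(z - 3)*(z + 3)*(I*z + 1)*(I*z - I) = -z^4 + z^3 + I*z^3 + 9*z^2 - I*z^2 - 9*z - 9*I*z + 9*I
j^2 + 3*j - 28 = (j - 4)*(j + 7)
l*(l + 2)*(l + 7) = l^3 + 9*l^2 + 14*l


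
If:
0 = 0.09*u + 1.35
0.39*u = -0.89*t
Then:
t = 6.57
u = -15.00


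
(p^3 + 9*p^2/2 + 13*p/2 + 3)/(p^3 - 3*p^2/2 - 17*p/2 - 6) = (p + 2)/(p - 4)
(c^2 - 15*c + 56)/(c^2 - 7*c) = (c - 8)/c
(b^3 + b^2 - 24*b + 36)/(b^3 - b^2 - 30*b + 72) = (b - 2)/(b - 4)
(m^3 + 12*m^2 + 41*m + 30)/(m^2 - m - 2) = (m^2 + 11*m + 30)/(m - 2)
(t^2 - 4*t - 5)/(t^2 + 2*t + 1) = (t - 5)/(t + 1)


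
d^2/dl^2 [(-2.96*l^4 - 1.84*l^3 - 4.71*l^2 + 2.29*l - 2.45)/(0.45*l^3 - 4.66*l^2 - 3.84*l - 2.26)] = (-1.77635683940025e-15*l^8 - 5.6843418860808e-14*l^7 - 148.410622*l^6 - 352.161234*l^5 - 554.977991999999*l^4 - 135.438188*l^3 - 245.479032*l^2 - 479.089668*l - 108.509264)/(0.091125*l^9 - 2.83095*l^8 + 26.98326*l^7 - 54.252766*l^6 - 201.821832*l^5 - 329.943576*l^4 - 292.375908*l^3 - 171.379416*l^2 - 58.839552*l - 11.543176)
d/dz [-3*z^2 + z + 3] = 1 - 6*z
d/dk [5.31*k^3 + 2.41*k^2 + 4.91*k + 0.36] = 15.93*k^2 + 4.82*k + 4.91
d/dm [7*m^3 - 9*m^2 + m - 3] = 21*m^2 - 18*m + 1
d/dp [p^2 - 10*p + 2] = 2*p - 10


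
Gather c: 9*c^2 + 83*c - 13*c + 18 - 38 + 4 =9*c^2 + 70*c - 16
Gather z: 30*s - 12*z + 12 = 30*s - 12*z + 12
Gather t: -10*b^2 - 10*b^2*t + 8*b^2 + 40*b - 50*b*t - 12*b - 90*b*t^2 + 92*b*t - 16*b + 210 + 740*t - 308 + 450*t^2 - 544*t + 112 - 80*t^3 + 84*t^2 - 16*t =-2*b^2 + 12*b - 80*t^3 + t^2*(534 - 90*b) + t*(-10*b^2 + 42*b + 180) + 14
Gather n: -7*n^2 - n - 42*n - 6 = -7*n^2 - 43*n - 6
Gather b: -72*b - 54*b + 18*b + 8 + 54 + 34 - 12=84 - 108*b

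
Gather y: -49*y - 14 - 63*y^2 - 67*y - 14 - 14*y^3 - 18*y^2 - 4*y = -14*y^3 - 81*y^2 - 120*y - 28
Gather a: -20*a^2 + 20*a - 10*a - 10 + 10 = -20*a^2 + 10*a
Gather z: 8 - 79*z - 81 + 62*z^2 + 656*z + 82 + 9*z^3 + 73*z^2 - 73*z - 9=9*z^3 + 135*z^2 + 504*z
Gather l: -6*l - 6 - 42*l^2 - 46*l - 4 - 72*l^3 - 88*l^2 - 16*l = -72*l^3 - 130*l^2 - 68*l - 10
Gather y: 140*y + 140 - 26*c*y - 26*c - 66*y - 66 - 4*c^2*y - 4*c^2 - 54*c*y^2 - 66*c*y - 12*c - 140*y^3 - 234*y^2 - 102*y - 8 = -4*c^2 - 38*c - 140*y^3 + y^2*(-54*c - 234) + y*(-4*c^2 - 92*c - 28) + 66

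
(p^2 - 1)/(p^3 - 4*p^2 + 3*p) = (p + 1)/(p*(p - 3))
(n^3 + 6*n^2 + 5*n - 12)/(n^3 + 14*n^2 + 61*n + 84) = (n - 1)/(n + 7)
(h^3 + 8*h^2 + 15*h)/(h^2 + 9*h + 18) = h*(h + 5)/(h + 6)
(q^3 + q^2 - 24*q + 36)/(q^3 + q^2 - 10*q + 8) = (q^2 + 3*q - 18)/(q^2 + 3*q - 4)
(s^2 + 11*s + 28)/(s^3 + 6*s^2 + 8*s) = (s + 7)/(s*(s + 2))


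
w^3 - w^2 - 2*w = w*(w - 2)*(w + 1)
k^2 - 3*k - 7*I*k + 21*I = (k - 3)*(k - 7*I)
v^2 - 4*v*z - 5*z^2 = (v - 5*z)*(v + z)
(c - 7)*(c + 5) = c^2 - 2*c - 35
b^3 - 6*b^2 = b^2*(b - 6)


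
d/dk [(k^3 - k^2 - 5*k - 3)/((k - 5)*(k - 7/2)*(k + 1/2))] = 8*(-14*k^4 + 73*k^3 - 36*k^2 - 131*k - 8)/(16*k^6 - 256*k^5 + 1448*k^4 - 3112*k^3 + 569*k^2 + 3710*k + 1225)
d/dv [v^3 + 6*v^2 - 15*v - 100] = 3*v^2 + 12*v - 15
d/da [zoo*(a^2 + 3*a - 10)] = zoo*(a + 1)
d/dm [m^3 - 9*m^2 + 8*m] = 3*m^2 - 18*m + 8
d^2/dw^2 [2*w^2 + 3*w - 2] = 4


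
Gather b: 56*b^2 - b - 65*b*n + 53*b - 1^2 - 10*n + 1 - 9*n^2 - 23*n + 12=56*b^2 + b*(52 - 65*n) - 9*n^2 - 33*n + 12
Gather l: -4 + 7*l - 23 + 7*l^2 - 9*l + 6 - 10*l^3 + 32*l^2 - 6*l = -10*l^3 + 39*l^2 - 8*l - 21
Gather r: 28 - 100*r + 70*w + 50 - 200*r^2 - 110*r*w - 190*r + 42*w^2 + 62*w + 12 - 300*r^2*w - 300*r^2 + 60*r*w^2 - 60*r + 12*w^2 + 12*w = r^2*(-300*w - 500) + r*(60*w^2 - 110*w - 350) + 54*w^2 + 144*w + 90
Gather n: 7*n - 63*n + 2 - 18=-56*n - 16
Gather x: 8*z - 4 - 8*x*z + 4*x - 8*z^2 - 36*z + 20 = x*(4 - 8*z) - 8*z^2 - 28*z + 16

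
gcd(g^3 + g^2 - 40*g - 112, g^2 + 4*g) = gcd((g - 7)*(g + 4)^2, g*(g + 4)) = g + 4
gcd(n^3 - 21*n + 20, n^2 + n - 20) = n^2 + n - 20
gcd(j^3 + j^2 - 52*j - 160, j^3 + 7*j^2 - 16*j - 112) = j + 4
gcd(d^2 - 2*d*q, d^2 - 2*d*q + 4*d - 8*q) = -d + 2*q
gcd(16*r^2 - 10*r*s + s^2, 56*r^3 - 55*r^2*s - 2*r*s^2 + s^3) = 8*r - s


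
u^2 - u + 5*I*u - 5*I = (u - 1)*(u + 5*I)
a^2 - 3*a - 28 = (a - 7)*(a + 4)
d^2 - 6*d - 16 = (d - 8)*(d + 2)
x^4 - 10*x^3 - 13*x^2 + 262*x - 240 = (x - 8)*(x - 6)*(x - 1)*(x + 5)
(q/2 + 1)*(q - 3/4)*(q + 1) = q^3/2 + 9*q^2/8 - q/8 - 3/4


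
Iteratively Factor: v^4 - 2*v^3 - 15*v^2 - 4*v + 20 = (v + 2)*(v^3 - 4*v^2 - 7*v + 10) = (v + 2)^2*(v^2 - 6*v + 5) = (v - 5)*(v + 2)^2*(v - 1)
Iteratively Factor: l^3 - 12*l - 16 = (l - 4)*(l^2 + 4*l + 4) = (l - 4)*(l + 2)*(l + 2)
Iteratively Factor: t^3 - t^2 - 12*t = (t - 4)*(t^2 + 3*t) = t*(t - 4)*(t + 3)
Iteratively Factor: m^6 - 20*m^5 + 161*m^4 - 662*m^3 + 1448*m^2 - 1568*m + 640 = (m - 2)*(m^5 - 18*m^4 + 125*m^3 - 412*m^2 + 624*m - 320) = (m - 4)*(m - 2)*(m^4 - 14*m^3 + 69*m^2 - 136*m + 80) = (m - 5)*(m - 4)*(m - 2)*(m^3 - 9*m^2 + 24*m - 16) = (m - 5)*(m - 4)^2*(m - 2)*(m^2 - 5*m + 4) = (m - 5)*(m - 4)^2*(m - 2)*(m - 1)*(m - 4)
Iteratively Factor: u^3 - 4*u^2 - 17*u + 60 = (u - 5)*(u^2 + u - 12) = (u - 5)*(u - 3)*(u + 4)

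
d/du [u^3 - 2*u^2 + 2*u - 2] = 3*u^2 - 4*u + 2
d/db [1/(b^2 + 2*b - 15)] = 2*(-b - 1)/(b^2 + 2*b - 15)^2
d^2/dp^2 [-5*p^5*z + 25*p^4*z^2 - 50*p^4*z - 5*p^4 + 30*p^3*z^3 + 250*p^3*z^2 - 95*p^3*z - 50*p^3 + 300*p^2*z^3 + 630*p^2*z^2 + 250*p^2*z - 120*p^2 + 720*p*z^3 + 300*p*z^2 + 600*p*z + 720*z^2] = -100*p^3*z + 300*p^2*z^2 - 600*p^2*z - 60*p^2 + 180*p*z^3 + 1500*p*z^2 - 570*p*z - 300*p + 600*z^3 + 1260*z^2 + 500*z - 240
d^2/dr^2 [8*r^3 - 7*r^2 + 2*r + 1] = 48*r - 14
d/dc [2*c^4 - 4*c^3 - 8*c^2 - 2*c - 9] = 8*c^3 - 12*c^2 - 16*c - 2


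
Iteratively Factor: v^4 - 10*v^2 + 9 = (v + 1)*(v^3 - v^2 - 9*v + 9) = (v - 1)*(v + 1)*(v^2 - 9) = (v - 3)*(v - 1)*(v + 1)*(v + 3)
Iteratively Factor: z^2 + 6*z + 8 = (z + 4)*(z + 2)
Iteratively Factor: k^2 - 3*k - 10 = (k + 2)*(k - 5)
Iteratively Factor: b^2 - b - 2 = (b - 2)*(b + 1)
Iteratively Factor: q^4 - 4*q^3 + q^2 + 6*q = (q + 1)*(q^3 - 5*q^2 + 6*q) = (q - 3)*(q + 1)*(q^2 - 2*q) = q*(q - 3)*(q + 1)*(q - 2)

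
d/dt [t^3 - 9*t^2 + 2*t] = 3*t^2 - 18*t + 2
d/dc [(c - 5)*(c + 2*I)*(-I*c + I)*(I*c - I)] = 4*c^3 + c^2*(-21 + 6*I) + c*(22 - 28*I) - 5 + 22*I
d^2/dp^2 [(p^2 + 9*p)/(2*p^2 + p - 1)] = 4*(17*p^3 + 3*p^2 + 27*p + 5)/(8*p^6 + 12*p^5 - 6*p^4 - 11*p^3 + 3*p^2 + 3*p - 1)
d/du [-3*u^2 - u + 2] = -6*u - 1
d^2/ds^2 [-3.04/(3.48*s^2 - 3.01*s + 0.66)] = (73.631232*s^2 - 63.686784*s - 3.04*(6.96*s - 3.01)*(13.92*s - 6.02) + 13.964544)/(3.48*s^2 - 3.01*s + 0.66)^3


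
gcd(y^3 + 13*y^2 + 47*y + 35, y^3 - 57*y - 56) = y^2 + 8*y + 7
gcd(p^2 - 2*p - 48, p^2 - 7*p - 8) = p - 8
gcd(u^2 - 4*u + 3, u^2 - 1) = u - 1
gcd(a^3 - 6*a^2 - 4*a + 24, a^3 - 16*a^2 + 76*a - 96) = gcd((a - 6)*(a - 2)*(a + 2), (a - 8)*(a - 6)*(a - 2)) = a^2 - 8*a + 12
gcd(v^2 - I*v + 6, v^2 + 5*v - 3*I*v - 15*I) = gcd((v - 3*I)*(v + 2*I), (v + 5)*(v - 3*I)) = v - 3*I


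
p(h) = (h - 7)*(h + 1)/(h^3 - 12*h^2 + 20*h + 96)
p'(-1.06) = -0.14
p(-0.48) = -0.05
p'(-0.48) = -0.07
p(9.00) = 0.61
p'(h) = (h - 7)*(h + 1)*(-3*h^2 + 24*h - 20)/(h^3 - 12*h^2 + 20*h + 96)^2 + (h - 7)/(h^3 - 12*h^2 + 20*h + 96) + (h + 1)/(h^3 - 12*h^2 + 20*h + 96) = (-h^4 + 12*h^3 - 31*h^2 + 24*h - 436)/(h^6 - 24*h^5 + 184*h^4 - 288*h^3 - 1904*h^2 + 3840*h + 9216)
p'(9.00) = -0.50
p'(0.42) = -0.04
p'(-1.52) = -0.50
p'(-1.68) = -1.11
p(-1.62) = 0.19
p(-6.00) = -0.10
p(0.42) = -0.09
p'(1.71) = -0.04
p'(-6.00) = -0.01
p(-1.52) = 0.13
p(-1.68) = 0.25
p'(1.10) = -0.04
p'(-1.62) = -0.79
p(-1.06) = 0.01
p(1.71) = -0.14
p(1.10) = -0.12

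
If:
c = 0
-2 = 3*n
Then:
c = 0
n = -2/3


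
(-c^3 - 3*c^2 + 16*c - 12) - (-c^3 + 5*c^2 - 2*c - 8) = -8*c^2 + 18*c - 4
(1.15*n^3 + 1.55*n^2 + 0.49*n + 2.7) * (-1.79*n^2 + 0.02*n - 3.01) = -2.0585*n^5 - 2.7515*n^4 - 4.3076*n^3 - 9.4887*n^2 - 1.4209*n - 8.127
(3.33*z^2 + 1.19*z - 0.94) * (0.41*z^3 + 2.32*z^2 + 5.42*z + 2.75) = 1.3653*z^5 + 8.2135*z^4 + 20.424*z^3 + 13.4265*z^2 - 1.8223*z - 2.585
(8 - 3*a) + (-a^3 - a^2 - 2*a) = -a^3 - a^2 - 5*a + 8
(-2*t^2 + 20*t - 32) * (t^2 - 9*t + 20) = -2*t^4 + 38*t^3 - 252*t^2 + 688*t - 640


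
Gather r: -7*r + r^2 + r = r^2 - 6*r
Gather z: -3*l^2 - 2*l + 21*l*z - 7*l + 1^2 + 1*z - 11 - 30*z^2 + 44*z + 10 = -3*l^2 - 9*l - 30*z^2 + z*(21*l + 45)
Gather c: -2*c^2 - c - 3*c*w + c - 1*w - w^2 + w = -2*c^2 - 3*c*w - w^2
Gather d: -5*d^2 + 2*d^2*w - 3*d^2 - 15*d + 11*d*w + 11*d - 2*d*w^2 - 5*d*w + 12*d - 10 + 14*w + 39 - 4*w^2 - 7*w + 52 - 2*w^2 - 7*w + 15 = d^2*(2*w - 8) + d*(-2*w^2 + 6*w + 8) - 6*w^2 + 96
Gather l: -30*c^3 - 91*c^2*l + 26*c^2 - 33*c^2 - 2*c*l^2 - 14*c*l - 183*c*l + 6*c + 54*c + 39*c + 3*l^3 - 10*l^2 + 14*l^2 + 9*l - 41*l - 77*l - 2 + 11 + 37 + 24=-30*c^3 - 7*c^2 + 99*c + 3*l^3 + l^2*(4 - 2*c) + l*(-91*c^2 - 197*c - 109) + 70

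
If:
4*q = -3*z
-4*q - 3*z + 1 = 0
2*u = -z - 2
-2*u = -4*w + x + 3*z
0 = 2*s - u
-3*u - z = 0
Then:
No Solution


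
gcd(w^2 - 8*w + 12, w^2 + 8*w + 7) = 1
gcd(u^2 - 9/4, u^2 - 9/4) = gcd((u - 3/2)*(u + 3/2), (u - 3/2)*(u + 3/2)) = u^2 - 9/4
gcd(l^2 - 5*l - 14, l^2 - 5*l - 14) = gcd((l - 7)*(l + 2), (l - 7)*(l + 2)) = l^2 - 5*l - 14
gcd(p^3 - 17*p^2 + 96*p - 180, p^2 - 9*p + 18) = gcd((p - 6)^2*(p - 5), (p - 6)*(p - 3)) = p - 6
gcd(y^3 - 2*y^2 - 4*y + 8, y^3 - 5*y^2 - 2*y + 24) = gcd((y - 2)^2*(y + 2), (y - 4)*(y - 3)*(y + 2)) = y + 2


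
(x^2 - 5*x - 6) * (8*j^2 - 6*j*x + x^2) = 8*j^2*x^2 - 40*j^2*x - 48*j^2 - 6*j*x^3 + 30*j*x^2 + 36*j*x + x^4 - 5*x^3 - 6*x^2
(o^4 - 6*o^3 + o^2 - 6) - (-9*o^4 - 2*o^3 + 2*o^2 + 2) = 10*o^4 - 4*o^3 - o^2 - 8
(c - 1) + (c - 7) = 2*c - 8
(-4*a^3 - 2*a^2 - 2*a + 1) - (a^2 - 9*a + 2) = -4*a^3 - 3*a^2 + 7*a - 1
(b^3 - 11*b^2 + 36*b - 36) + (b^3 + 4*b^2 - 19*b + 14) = 2*b^3 - 7*b^2 + 17*b - 22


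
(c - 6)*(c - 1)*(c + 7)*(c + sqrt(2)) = c^4 + sqrt(2)*c^3 - 43*c^2 - 43*sqrt(2)*c + 42*c + 42*sqrt(2)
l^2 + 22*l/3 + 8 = (l + 4/3)*(l + 6)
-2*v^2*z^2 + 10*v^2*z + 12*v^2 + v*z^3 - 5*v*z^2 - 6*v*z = (-2*v + z)*(z - 6)*(v*z + v)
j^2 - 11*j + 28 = (j - 7)*(j - 4)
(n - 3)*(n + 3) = n^2 - 9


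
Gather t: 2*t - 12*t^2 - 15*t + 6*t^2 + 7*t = -6*t^2 - 6*t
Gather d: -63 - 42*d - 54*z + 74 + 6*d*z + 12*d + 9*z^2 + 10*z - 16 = d*(6*z - 30) + 9*z^2 - 44*z - 5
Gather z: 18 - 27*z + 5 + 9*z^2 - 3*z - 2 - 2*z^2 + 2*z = 7*z^2 - 28*z + 21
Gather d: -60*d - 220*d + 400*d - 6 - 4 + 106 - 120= 120*d - 24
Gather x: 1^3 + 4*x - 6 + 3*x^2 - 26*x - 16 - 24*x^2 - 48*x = -21*x^2 - 70*x - 21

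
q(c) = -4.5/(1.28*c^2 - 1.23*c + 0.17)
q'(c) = -4.5*(1.23 - 2.56*c)/(1.28*c^2 - 1.23*c + 0.17)^2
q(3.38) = -0.42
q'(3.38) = 0.30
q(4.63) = -0.21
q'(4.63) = 0.10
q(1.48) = -3.90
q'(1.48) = 8.66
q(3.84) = -0.31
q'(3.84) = 0.19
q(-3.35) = -0.24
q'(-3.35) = -0.13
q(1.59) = -3.10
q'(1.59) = 6.08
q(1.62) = -2.93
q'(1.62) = 5.56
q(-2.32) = -0.45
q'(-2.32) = -0.33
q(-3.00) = -0.29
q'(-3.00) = -0.17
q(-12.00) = -0.02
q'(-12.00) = -0.00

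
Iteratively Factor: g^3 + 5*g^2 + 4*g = (g + 1)*(g^2 + 4*g) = g*(g + 1)*(g + 4)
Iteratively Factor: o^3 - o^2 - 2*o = (o)*(o^2 - o - 2) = o*(o + 1)*(o - 2)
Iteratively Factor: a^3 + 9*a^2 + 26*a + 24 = (a + 3)*(a^2 + 6*a + 8) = (a + 2)*(a + 3)*(a + 4)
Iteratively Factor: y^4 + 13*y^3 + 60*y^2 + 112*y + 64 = (y + 4)*(y^3 + 9*y^2 + 24*y + 16) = (y + 4)^2*(y^2 + 5*y + 4) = (y + 1)*(y + 4)^2*(y + 4)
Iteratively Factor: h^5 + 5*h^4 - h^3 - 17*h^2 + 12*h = (h - 1)*(h^4 + 6*h^3 + 5*h^2 - 12*h) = (h - 1)*(h + 3)*(h^3 + 3*h^2 - 4*h) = h*(h - 1)*(h + 3)*(h^2 + 3*h - 4) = h*(h - 1)^2*(h + 3)*(h + 4)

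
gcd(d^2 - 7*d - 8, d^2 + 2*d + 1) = d + 1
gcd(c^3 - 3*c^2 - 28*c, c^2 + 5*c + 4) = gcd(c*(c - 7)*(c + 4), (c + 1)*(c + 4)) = c + 4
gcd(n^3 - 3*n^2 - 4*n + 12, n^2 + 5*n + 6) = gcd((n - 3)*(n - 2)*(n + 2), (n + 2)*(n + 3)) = n + 2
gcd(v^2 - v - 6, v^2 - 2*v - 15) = 1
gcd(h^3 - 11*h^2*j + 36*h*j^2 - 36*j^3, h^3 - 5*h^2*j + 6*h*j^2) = h^2 - 5*h*j + 6*j^2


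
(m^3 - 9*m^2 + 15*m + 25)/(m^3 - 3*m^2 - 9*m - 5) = (m - 5)/(m + 1)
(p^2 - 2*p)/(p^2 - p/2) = 2*(p - 2)/(2*p - 1)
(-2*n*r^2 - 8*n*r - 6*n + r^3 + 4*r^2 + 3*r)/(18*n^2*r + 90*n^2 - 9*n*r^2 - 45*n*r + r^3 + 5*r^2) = (-2*n*r^2 - 8*n*r - 6*n + r^3 + 4*r^2 + 3*r)/(18*n^2*r + 90*n^2 - 9*n*r^2 - 45*n*r + r^3 + 5*r^2)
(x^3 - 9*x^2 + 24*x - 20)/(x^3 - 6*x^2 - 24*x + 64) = (x^2 - 7*x + 10)/(x^2 - 4*x - 32)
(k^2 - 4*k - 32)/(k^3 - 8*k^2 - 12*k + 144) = (k - 8)/(k^2 - 12*k + 36)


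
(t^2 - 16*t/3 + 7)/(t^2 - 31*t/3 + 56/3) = (t - 3)/(t - 8)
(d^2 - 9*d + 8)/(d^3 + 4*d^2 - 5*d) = (d - 8)/(d*(d + 5))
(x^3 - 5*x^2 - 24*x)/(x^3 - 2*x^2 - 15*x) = (x - 8)/(x - 5)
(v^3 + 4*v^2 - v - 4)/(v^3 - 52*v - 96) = (-v^3 - 4*v^2 + v + 4)/(-v^3 + 52*v + 96)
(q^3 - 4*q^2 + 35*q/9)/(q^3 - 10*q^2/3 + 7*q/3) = (q - 5/3)/(q - 1)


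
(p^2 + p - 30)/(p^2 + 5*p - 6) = (p - 5)/(p - 1)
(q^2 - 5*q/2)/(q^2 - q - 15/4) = 2*q/(2*q + 3)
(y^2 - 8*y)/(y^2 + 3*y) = (y - 8)/(y + 3)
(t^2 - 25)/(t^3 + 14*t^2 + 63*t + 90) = (t - 5)/(t^2 + 9*t + 18)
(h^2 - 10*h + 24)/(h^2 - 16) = (h - 6)/(h + 4)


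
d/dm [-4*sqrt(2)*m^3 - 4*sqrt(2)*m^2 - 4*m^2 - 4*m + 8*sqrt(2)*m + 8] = -12*sqrt(2)*m^2 - 8*sqrt(2)*m - 8*m - 4 + 8*sqrt(2)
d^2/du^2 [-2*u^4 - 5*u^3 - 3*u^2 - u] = -24*u^2 - 30*u - 6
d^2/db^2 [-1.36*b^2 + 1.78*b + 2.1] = -2.72000000000000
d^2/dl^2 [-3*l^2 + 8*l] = -6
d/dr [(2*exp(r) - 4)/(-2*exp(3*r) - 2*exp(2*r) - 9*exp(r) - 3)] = 2*((exp(r) - 2)*(6*exp(2*r) + 4*exp(r) + 9) - 2*exp(3*r) - 2*exp(2*r) - 9*exp(r) - 3)*exp(r)/(2*exp(3*r) + 2*exp(2*r) + 9*exp(r) + 3)^2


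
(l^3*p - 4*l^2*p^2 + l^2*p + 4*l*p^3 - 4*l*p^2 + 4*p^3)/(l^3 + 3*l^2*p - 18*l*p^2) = p*(l^3 - 4*l^2*p + l^2 + 4*l*p^2 - 4*l*p + 4*p^2)/(l*(l^2 + 3*l*p - 18*p^2))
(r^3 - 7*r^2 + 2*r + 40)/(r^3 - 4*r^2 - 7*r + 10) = (r - 4)/(r - 1)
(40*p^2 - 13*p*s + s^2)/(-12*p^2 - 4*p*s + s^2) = (-40*p^2 + 13*p*s - s^2)/(12*p^2 + 4*p*s - s^2)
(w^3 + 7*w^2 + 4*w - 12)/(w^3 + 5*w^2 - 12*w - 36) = (w - 1)/(w - 3)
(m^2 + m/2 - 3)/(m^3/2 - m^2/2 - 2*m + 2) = (2*m - 3)/(m^2 - 3*m + 2)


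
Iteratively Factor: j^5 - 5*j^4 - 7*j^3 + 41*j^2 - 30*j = (j - 5)*(j^4 - 7*j^2 + 6*j) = j*(j - 5)*(j^3 - 7*j + 6) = j*(j - 5)*(j + 3)*(j^2 - 3*j + 2) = j*(j - 5)*(j - 2)*(j + 3)*(j - 1)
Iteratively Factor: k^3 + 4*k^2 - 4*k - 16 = (k + 2)*(k^2 + 2*k - 8) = (k + 2)*(k + 4)*(k - 2)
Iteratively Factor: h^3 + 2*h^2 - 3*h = (h)*(h^2 + 2*h - 3) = h*(h + 3)*(h - 1)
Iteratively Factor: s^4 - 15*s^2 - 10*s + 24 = (s - 1)*(s^3 + s^2 - 14*s - 24) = (s - 1)*(s + 3)*(s^2 - 2*s - 8) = (s - 1)*(s + 2)*(s + 3)*(s - 4)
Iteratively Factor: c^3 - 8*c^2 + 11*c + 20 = (c - 4)*(c^2 - 4*c - 5) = (c - 4)*(c + 1)*(c - 5)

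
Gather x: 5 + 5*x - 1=5*x + 4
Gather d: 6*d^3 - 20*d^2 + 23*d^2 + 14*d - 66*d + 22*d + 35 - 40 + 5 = 6*d^3 + 3*d^2 - 30*d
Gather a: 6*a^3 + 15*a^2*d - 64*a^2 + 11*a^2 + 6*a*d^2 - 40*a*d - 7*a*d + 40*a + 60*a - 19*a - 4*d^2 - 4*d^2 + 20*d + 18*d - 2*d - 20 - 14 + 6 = 6*a^3 + a^2*(15*d - 53) + a*(6*d^2 - 47*d + 81) - 8*d^2 + 36*d - 28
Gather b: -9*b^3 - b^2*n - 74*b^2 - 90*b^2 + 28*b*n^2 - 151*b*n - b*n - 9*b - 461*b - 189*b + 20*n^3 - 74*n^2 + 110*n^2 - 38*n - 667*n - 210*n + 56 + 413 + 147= -9*b^3 + b^2*(-n - 164) + b*(28*n^2 - 152*n - 659) + 20*n^3 + 36*n^2 - 915*n + 616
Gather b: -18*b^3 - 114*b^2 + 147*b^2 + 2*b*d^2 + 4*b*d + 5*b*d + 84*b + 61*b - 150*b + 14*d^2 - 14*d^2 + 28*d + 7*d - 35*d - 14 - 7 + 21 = -18*b^3 + 33*b^2 + b*(2*d^2 + 9*d - 5)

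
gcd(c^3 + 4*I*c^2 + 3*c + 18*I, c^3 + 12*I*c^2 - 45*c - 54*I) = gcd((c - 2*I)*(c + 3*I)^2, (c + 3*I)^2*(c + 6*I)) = c^2 + 6*I*c - 9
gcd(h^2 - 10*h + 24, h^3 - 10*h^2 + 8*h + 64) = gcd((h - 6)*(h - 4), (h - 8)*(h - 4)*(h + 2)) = h - 4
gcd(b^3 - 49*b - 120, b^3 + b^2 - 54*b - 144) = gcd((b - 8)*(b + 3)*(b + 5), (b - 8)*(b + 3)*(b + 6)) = b^2 - 5*b - 24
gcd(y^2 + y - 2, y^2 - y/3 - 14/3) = y + 2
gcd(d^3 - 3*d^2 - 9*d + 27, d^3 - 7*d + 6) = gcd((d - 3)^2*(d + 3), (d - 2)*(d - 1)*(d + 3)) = d + 3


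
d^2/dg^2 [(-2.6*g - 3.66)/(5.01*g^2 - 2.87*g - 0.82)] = ((2.6*g + 3.66)*(10.02*g - 2.87)*(20.04*g - 5.74) + (78.156*g + 21.7492)*(-5.01*g^2 + 2.87*g + 0.82))/(-5.01*g^2 + 2.87*g + 0.82)^3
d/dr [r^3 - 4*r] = 3*r^2 - 4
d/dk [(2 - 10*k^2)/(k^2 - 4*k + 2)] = 4*(10*k^2 - 11*k + 2)/(k^4 - 8*k^3 + 20*k^2 - 16*k + 4)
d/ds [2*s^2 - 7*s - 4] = 4*s - 7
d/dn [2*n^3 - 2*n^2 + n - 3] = 6*n^2 - 4*n + 1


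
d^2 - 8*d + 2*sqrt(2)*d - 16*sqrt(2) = (d - 8)*(d + 2*sqrt(2))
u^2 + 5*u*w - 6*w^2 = (u - w)*(u + 6*w)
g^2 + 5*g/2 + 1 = (g + 1/2)*(g + 2)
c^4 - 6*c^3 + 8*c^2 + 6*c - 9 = (c - 3)^2*(c - 1)*(c + 1)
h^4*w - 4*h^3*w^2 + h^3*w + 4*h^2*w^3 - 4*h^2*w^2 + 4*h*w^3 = h*(h - 2*w)^2*(h*w + w)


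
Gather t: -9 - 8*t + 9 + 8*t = 0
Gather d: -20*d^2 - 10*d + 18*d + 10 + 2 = -20*d^2 + 8*d + 12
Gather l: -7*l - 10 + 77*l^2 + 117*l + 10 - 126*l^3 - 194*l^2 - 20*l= -126*l^3 - 117*l^2 + 90*l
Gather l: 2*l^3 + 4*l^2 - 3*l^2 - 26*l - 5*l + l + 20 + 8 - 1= 2*l^3 + l^2 - 30*l + 27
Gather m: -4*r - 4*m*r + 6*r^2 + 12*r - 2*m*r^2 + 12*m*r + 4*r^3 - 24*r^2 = m*(-2*r^2 + 8*r) + 4*r^3 - 18*r^2 + 8*r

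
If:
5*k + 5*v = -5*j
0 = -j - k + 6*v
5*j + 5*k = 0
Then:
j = -k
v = 0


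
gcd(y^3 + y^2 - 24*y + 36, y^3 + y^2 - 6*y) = y - 2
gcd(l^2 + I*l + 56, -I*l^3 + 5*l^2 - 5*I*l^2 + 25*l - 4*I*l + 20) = 1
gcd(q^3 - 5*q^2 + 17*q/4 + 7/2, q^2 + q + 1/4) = q + 1/2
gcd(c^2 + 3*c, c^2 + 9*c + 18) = c + 3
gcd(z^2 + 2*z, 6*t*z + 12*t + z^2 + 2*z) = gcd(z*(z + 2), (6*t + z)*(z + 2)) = z + 2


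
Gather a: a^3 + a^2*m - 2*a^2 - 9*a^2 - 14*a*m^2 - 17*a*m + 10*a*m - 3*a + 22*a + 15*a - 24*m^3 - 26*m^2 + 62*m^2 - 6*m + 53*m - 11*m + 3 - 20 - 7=a^3 + a^2*(m - 11) + a*(-14*m^2 - 7*m + 34) - 24*m^3 + 36*m^2 + 36*m - 24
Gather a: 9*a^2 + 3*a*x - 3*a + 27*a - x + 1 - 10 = 9*a^2 + a*(3*x + 24) - x - 9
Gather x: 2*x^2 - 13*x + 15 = 2*x^2 - 13*x + 15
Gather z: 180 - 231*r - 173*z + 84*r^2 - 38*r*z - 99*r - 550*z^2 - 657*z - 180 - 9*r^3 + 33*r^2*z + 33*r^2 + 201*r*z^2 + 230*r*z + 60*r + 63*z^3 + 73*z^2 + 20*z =-9*r^3 + 117*r^2 - 270*r + 63*z^3 + z^2*(201*r - 477) + z*(33*r^2 + 192*r - 810)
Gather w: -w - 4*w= -5*w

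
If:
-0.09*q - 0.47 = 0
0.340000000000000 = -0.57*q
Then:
No Solution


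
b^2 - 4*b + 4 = (b - 2)^2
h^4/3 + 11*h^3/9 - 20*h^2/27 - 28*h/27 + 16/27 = (h/3 + 1/3)*(h - 2/3)^2*(h + 4)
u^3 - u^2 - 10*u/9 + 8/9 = (u - 4/3)*(u - 2/3)*(u + 1)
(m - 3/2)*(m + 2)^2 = m^3 + 5*m^2/2 - 2*m - 6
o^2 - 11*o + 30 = (o - 6)*(o - 5)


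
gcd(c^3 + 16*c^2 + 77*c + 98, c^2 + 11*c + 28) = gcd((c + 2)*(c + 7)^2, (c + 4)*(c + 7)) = c + 7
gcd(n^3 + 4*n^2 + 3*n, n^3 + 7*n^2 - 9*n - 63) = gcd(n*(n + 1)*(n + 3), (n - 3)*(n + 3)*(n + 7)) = n + 3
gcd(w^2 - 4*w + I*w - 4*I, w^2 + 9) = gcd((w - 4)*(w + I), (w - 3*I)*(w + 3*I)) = 1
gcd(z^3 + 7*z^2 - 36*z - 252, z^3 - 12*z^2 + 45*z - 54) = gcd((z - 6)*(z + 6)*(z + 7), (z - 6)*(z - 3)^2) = z - 6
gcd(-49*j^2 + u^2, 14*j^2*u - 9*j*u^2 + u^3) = -7*j + u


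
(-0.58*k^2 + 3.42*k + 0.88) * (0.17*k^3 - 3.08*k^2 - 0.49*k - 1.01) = -0.0986*k^5 + 2.3678*k^4 - 10.0998*k^3 - 3.8004*k^2 - 3.8854*k - 0.8888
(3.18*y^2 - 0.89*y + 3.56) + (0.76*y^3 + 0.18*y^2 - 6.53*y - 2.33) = 0.76*y^3 + 3.36*y^2 - 7.42*y + 1.23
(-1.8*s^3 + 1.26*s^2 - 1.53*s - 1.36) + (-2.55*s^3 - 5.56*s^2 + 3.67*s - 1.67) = -4.35*s^3 - 4.3*s^2 + 2.14*s - 3.03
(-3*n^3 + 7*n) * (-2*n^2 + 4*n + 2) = 6*n^5 - 12*n^4 - 20*n^3 + 28*n^2 + 14*n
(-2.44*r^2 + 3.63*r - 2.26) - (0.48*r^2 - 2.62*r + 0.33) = -2.92*r^2 + 6.25*r - 2.59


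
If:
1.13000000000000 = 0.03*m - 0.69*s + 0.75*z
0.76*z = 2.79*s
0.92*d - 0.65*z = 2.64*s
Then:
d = 1.48819541841982*z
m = 37.6666666666667 - 18.7347670250896*z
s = 0.272401433691756*z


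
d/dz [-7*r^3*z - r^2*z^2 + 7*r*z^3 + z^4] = -7*r^3 - 2*r^2*z + 21*r*z^2 + 4*z^3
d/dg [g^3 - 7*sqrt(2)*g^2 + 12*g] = 3*g^2 - 14*sqrt(2)*g + 12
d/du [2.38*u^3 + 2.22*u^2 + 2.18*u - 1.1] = 7.14*u^2 + 4.44*u + 2.18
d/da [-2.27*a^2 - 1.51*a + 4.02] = -4.54*a - 1.51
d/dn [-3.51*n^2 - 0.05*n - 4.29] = -7.02*n - 0.05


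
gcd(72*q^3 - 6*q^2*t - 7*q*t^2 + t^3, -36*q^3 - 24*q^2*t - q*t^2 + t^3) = 18*q^2 + 3*q*t - t^2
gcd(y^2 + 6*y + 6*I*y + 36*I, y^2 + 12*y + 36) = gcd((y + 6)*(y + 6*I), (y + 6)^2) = y + 6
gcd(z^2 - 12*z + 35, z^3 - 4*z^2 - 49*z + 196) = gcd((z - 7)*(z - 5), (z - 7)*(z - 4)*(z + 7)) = z - 7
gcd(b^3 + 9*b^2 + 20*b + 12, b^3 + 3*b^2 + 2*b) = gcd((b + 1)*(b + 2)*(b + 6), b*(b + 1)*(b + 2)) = b^2 + 3*b + 2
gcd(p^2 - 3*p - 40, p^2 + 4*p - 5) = p + 5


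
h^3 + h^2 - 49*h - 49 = (h - 7)*(h + 1)*(h + 7)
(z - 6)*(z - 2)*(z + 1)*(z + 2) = z^4 - 5*z^3 - 10*z^2 + 20*z + 24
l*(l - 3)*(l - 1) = l^3 - 4*l^2 + 3*l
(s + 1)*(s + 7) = s^2 + 8*s + 7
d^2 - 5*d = d*(d - 5)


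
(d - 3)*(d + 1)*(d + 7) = d^3 + 5*d^2 - 17*d - 21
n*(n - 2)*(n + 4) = n^3 + 2*n^2 - 8*n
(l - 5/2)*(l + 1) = l^2 - 3*l/2 - 5/2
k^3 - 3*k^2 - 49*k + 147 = (k - 7)*(k - 3)*(k + 7)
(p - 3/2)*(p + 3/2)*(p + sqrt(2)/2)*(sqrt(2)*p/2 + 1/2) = sqrt(2)*p^4/2 + p^3 - 7*sqrt(2)*p^2/8 - 9*p/4 - 9*sqrt(2)/16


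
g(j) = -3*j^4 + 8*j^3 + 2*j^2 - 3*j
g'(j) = -12*j^3 + 24*j^2 + 4*j - 3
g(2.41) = 15.16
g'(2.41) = -21.94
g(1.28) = 8.16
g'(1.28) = 16.28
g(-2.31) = -166.43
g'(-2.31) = 263.74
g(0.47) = -0.28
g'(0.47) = 2.94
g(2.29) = 17.19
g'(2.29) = -12.09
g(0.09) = -0.25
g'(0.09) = -2.45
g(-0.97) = -5.17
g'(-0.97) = 26.65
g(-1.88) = -77.92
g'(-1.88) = 154.04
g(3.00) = -18.00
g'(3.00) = -99.00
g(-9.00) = -25326.00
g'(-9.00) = 10653.00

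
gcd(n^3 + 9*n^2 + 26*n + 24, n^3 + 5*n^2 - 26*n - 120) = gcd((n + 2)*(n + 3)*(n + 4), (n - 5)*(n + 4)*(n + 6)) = n + 4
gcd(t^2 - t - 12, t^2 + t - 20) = t - 4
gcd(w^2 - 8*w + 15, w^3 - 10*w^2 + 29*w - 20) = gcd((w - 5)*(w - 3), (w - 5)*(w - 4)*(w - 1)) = w - 5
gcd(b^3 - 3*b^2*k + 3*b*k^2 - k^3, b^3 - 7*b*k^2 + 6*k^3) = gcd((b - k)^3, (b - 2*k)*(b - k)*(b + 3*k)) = b - k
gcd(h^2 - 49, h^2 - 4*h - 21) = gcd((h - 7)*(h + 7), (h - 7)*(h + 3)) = h - 7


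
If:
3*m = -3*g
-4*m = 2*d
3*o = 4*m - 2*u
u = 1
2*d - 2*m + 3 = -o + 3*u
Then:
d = 2/7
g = 1/7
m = -1/7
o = -6/7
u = 1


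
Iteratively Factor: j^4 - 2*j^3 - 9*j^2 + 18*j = (j)*(j^3 - 2*j^2 - 9*j + 18) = j*(j - 3)*(j^2 + j - 6) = j*(j - 3)*(j + 3)*(j - 2)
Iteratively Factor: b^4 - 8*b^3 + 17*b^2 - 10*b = (b - 5)*(b^3 - 3*b^2 + 2*b) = (b - 5)*(b - 1)*(b^2 - 2*b) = b*(b - 5)*(b - 1)*(b - 2)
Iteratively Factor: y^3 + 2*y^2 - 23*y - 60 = (y + 4)*(y^2 - 2*y - 15) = (y + 3)*(y + 4)*(y - 5)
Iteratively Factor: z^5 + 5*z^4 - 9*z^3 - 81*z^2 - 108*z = (z)*(z^4 + 5*z^3 - 9*z^2 - 81*z - 108) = z*(z + 3)*(z^3 + 2*z^2 - 15*z - 36) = z*(z + 3)^2*(z^2 - z - 12) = z*(z - 4)*(z + 3)^2*(z + 3)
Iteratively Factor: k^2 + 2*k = (k + 2)*(k)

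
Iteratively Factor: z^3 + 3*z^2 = (z + 3)*(z^2) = z*(z + 3)*(z)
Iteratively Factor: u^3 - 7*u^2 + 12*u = (u - 4)*(u^2 - 3*u) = (u - 4)*(u - 3)*(u)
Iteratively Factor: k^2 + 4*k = (k)*(k + 4)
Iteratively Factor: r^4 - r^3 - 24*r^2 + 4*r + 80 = (r + 2)*(r^3 - 3*r^2 - 18*r + 40) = (r - 2)*(r + 2)*(r^2 - r - 20) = (r - 2)*(r + 2)*(r + 4)*(r - 5)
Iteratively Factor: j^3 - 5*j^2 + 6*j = (j - 3)*(j^2 - 2*j) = j*(j - 3)*(j - 2)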